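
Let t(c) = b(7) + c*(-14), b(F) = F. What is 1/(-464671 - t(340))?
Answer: -1/459918 ≈ -2.1743e-6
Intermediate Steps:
t(c) = 7 - 14*c (t(c) = 7 + c*(-14) = 7 - 14*c)
1/(-464671 - t(340)) = 1/(-464671 - (7 - 14*340)) = 1/(-464671 - (7 - 4760)) = 1/(-464671 - 1*(-4753)) = 1/(-464671 + 4753) = 1/(-459918) = -1/459918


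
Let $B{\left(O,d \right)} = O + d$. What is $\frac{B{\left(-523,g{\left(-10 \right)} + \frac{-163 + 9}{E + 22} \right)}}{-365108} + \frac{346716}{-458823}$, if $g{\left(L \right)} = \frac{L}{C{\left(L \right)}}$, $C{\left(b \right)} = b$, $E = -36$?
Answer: $- \frac{42118108925}{55839982628} \approx -0.75426$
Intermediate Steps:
$g{\left(L \right)} = 1$ ($g{\left(L \right)} = \frac{L}{L} = 1$)
$\frac{B{\left(-523,g{\left(-10 \right)} + \frac{-163 + 9}{E + 22} \right)}}{-365108} + \frac{346716}{-458823} = \frac{-523 + \left(1 + \frac{-163 + 9}{-36 + 22}\right)}{-365108} + \frac{346716}{-458823} = \left(-523 - \left(-1 + \frac{154}{-14}\right)\right) \left(- \frac{1}{365108}\right) + 346716 \left(- \frac{1}{458823}\right) = \left(-523 + \left(1 - -11\right)\right) \left(- \frac{1}{365108}\right) - \frac{115572}{152941} = \left(-523 + \left(1 + 11\right)\right) \left(- \frac{1}{365108}\right) - \frac{115572}{152941} = \left(-523 + 12\right) \left(- \frac{1}{365108}\right) - \frac{115572}{152941} = \left(-511\right) \left(- \frac{1}{365108}\right) - \frac{115572}{152941} = \frac{511}{365108} - \frac{115572}{152941} = - \frac{42118108925}{55839982628}$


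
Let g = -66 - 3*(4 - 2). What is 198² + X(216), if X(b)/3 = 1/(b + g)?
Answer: 1881793/48 ≈ 39204.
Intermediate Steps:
g = -72 (g = -66 - 3*2 = -66 - 6 = -72)
X(b) = 3/(-72 + b) (X(b) = 3/(b - 72) = 3/(-72 + b))
198² + X(216) = 198² + 3/(-72 + 216) = 39204 + 3/144 = 39204 + 3*(1/144) = 39204 + 1/48 = 1881793/48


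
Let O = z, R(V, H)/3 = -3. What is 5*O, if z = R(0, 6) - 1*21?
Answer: -150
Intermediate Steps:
R(V, H) = -9 (R(V, H) = 3*(-3) = -9)
z = -30 (z = -9 - 1*21 = -9 - 21 = -30)
O = -30
5*O = 5*(-30) = -150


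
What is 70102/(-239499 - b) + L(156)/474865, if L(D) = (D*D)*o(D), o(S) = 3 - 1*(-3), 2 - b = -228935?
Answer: 17555082373/111221930570 ≈ 0.15784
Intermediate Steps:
b = 228937 (b = 2 - 1*(-228935) = 2 + 228935 = 228937)
o(S) = 6 (o(S) = 3 + 3 = 6)
L(D) = 6*D² (L(D) = (D*D)*6 = D²*6 = 6*D²)
70102/(-239499 - b) + L(156)/474865 = 70102/(-239499 - 1*228937) + (6*156²)/474865 = 70102/(-239499 - 228937) + (6*24336)*(1/474865) = 70102/(-468436) + 146016*(1/474865) = 70102*(-1/468436) + 146016/474865 = -35051/234218 + 146016/474865 = 17555082373/111221930570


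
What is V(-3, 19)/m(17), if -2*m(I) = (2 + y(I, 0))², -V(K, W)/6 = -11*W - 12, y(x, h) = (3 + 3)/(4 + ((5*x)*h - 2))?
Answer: -2652/25 ≈ -106.08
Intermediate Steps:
y(x, h) = 6/(2 + 5*h*x) (y(x, h) = 6/(4 + (5*h*x - 2)) = 6/(4 + (-2 + 5*h*x)) = 6/(2 + 5*h*x))
V(K, W) = 72 + 66*W (V(K, W) = -6*(-11*W - 12) = -6*(-12 - 11*W) = 72 + 66*W)
m(I) = -25/2 (m(I) = -(2 + 6/(2 + 5*0*I))²/2 = -(2 + 6/(2 + 0))²/2 = -(2 + 6/2)²/2 = -(2 + 6*(½))²/2 = -(2 + 3)²/2 = -½*5² = -½*25 = -25/2)
V(-3, 19)/m(17) = (72 + 66*19)/(-25/2) = (72 + 1254)*(-2/25) = 1326*(-2/25) = -2652/25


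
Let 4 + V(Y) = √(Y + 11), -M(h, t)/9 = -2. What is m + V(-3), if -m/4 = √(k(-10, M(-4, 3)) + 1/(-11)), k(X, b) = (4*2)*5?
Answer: -4 + 2*√2 - 4*√4829/11 ≈ -26.441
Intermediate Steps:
M(h, t) = 18 (M(h, t) = -9*(-2) = 18)
k(X, b) = 40 (k(X, b) = 8*5 = 40)
V(Y) = -4 + √(11 + Y) (V(Y) = -4 + √(Y + 11) = -4 + √(11 + Y))
m = -4*√4829/11 (m = -4*√(40 + 1/(-11)) = -4*√(40 - 1/11) = -4*√4829/11 ≈ -25.269)
m + V(-3) = -4*√4829/11 + (-4 + √(11 - 3)) = -4*√4829/11 + (-4 + √8) = -4*√4829/11 + (-4 + 2*√2) = -4 + 2*√2 - 4*√4829/11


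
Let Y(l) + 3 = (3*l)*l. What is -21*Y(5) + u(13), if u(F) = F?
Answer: -1499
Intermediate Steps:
Y(l) = -3 + 3*l² (Y(l) = -3 + (3*l)*l = -3 + 3*l²)
-21*Y(5) + u(13) = -21*(-3 + 3*5²) + 13 = -21*(-3 + 3*25) + 13 = -21*(-3 + 75) + 13 = -21*72 + 13 = -1512 + 13 = -1499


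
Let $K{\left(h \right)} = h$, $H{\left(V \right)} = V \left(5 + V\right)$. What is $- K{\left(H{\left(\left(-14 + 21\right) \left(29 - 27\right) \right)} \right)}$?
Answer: $-266$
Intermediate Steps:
$- K{\left(H{\left(\left(-14 + 21\right) \left(29 - 27\right) \right)} \right)} = - \left(-14 + 21\right) \left(29 - 27\right) \left(5 + \left(-14 + 21\right) \left(29 - 27\right)\right) = - 7 \cdot 2 \left(5 + 7 \cdot 2\right) = - 14 \left(5 + 14\right) = - 14 \cdot 19 = \left(-1\right) 266 = -266$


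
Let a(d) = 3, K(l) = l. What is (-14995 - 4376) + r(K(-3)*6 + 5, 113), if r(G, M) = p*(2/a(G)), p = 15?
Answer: -19361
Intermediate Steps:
r(G, M) = 10 (r(G, M) = 15*(2/3) = 15*(2*(⅓)) = 15*(⅔) = 10)
(-14995 - 4376) + r(K(-3)*6 + 5, 113) = (-14995 - 4376) + 10 = -19371 + 10 = -19361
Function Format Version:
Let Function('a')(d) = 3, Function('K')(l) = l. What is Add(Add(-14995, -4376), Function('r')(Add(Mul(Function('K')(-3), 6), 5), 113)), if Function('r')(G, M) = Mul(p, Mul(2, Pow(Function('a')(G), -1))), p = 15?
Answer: -19361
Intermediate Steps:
Function('r')(G, M) = 10 (Function('r')(G, M) = Mul(15, Mul(2, Pow(3, -1))) = Mul(15, Mul(2, Rational(1, 3))) = Mul(15, Rational(2, 3)) = 10)
Add(Add(-14995, -4376), Function('r')(Add(Mul(Function('K')(-3), 6), 5), 113)) = Add(Add(-14995, -4376), 10) = Add(-19371, 10) = -19361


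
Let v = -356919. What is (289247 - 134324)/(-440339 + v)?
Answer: -154923/797258 ≈ -0.19432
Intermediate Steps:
(289247 - 134324)/(-440339 + v) = (289247 - 134324)/(-440339 - 356919) = 154923/(-797258) = 154923*(-1/797258) = -154923/797258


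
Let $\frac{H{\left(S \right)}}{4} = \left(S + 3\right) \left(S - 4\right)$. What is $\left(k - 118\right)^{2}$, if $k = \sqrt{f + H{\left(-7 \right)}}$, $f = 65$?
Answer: $\left(118 - \sqrt{241}\right)^{2} \approx 10501.0$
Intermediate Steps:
$H{\left(S \right)} = 4 \left(-4 + S\right) \left(3 + S\right)$ ($H{\left(S \right)} = 4 \left(S + 3\right) \left(S - 4\right) = 4 \left(3 + S\right) \left(-4 + S\right) = 4 \left(-4 + S\right) \left(3 + S\right)$)
$k = \sqrt{241}$ ($k = \sqrt{65 - \left(20 - 196\right)} = \sqrt{65 + \left(-48 + 28 + 4 \cdot 49\right)} = \sqrt{65 + \left(-48 + 28 + 196\right)} = \sqrt{65 + 176} = \sqrt{241} \approx 15.524$)
$\left(k - 118\right)^{2} = \left(\sqrt{241} - 118\right)^{2} = \left(-118 + \sqrt{241}\right)^{2}$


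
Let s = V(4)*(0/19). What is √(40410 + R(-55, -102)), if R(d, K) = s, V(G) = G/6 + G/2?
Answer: 3*√4490 ≈ 201.02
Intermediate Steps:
V(G) = 2*G/3 (V(G) = G*(⅙) + G*(½) = G/6 + G/2 = 2*G/3)
s = 0 (s = ((⅔)*4)*(0/19) = 8*(0*(1/19))/3 = (8/3)*0 = 0)
R(d, K) = 0
√(40410 + R(-55, -102)) = √(40410 + 0) = √40410 = 3*√4490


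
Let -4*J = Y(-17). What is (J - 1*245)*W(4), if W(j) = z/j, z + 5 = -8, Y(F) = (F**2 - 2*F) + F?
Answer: 8359/8 ≈ 1044.9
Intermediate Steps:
Y(F) = F**2 - F
z = -13 (z = -5 - 8 = -13)
J = -153/2 (J = -(-17)*(-1 - 17)/4 = -(-17)*(-18)/4 = -1/4*306 = -153/2 ≈ -76.500)
W(j) = -13/j
(J - 1*245)*W(4) = (-153/2 - 1*245)*(-13/4) = (-153/2 - 245)*(-13*1/4) = -643/2*(-13/4) = 8359/8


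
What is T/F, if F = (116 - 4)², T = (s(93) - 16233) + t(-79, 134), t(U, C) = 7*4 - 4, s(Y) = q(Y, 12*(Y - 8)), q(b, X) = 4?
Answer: -2315/1792 ≈ -1.2919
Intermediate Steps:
s(Y) = 4
t(U, C) = 24 (t(U, C) = 28 - 4 = 24)
T = -16205 (T = (4 - 16233) + 24 = -16229 + 24 = -16205)
F = 12544 (F = 112² = 12544)
T/F = -16205/12544 = -16205*1/12544 = -2315/1792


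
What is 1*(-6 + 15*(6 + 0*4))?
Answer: 84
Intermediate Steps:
1*(-6 + 15*(6 + 0*4)) = 1*(-6 + 15*(6 + 0)) = 1*(-6 + 15*6) = 1*(-6 + 90) = 1*84 = 84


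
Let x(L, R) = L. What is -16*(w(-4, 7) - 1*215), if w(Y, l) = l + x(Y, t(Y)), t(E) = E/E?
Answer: 3392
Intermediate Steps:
t(E) = 1
w(Y, l) = Y + l (w(Y, l) = l + Y = Y + l)
-16*(w(-4, 7) - 1*215) = -16*((-4 + 7) - 1*215) = -16*(3 - 215) = -16*(-212) = 3392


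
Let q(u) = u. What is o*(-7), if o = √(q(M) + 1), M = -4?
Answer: -7*I*√3 ≈ -12.124*I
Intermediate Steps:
o = I*√3 (o = √(-4 + 1) = √(-3) = I*√3 ≈ 1.732*I)
o*(-7) = (I*√3)*(-7) = -7*I*√3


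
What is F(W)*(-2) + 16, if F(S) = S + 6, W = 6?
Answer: -8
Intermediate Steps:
F(S) = 6 + S
F(W)*(-2) + 16 = (6 + 6)*(-2) + 16 = 12*(-2) + 16 = -24 + 16 = -8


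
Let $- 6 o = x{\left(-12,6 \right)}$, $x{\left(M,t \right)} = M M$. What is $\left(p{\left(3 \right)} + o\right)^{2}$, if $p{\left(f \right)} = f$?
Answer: $441$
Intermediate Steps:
$x{\left(M,t \right)} = M^{2}$
$o = -24$ ($o = - \frac{\left(-12\right)^{2}}{6} = \left(- \frac{1}{6}\right) 144 = -24$)
$\left(p{\left(3 \right)} + o\right)^{2} = \left(3 - 24\right)^{2} = \left(-21\right)^{2} = 441$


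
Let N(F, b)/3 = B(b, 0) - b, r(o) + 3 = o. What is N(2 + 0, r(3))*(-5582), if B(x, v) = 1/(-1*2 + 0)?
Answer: 8373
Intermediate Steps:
r(o) = -3 + o
B(x, v) = -½ (B(x, v) = 1/(-2 + 0) = 1/(-2) = -½)
N(F, b) = -3/2 - 3*b (N(F, b) = 3*(-½ - b) = -3/2 - 3*b)
N(2 + 0, r(3))*(-5582) = (-3/2 - 3*(-3 + 3))*(-5582) = (-3/2 - 3*0)*(-5582) = (-3/2 + 0)*(-5582) = -3/2*(-5582) = 8373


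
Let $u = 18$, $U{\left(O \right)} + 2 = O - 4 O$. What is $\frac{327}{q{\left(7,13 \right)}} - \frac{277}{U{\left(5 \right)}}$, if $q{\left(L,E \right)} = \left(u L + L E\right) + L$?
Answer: $\frac{67607}{3808} \approx 17.754$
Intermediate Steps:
$U{\left(O \right)} = -2 - 3 O$ ($U{\left(O \right)} = -2 + \left(O - 4 O\right) = -2 - 3 O$)
$q{\left(L,E \right)} = 19 L + E L$ ($q{\left(L,E \right)} = \left(18 L + L E\right) + L = \left(18 L + E L\right) + L = 19 L + E L$)
$\frac{327}{q{\left(7,13 \right)}} - \frac{277}{U{\left(5 \right)}} = \frac{327}{7 \left(19 + 13\right)} - \frac{277}{-2 - 15} = \frac{327}{7 \cdot 32} - \frac{277}{-2 - 15} = \frac{327}{224} - \frac{277}{-17} = 327 \cdot \frac{1}{224} - - \frac{277}{17} = \frac{327}{224} + \frac{277}{17} = \frac{67607}{3808}$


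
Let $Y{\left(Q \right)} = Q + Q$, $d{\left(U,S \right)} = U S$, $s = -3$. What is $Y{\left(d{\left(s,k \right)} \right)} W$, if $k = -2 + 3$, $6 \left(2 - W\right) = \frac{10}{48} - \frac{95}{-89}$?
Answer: $- \frac{22907}{2136} \approx -10.724$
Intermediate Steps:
$W = \frac{22907}{12816}$ ($W = 2 - \frac{\frac{10}{48} - \frac{95}{-89}}{6} = 2 - \frac{10 \cdot \frac{1}{48} - - \frac{95}{89}}{6} = 2 - \frac{\frac{5}{24} + \frac{95}{89}}{6} = 2 - \frac{2725}{12816} = \frac{22907}{12816} \approx 1.7874$)
$k = 1$
$d{\left(U,S \right)} = S U$
$Y{\left(Q \right)} = 2 Q$
$Y{\left(d{\left(s,k \right)} \right)} W = 2 \cdot 1 \left(-3\right) \frac{22907}{12816} = 2 \left(-3\right) \frac{22907}{12816} = \left(-6\right) \frac{22907}{12816} = - \frac{22907}{2136}$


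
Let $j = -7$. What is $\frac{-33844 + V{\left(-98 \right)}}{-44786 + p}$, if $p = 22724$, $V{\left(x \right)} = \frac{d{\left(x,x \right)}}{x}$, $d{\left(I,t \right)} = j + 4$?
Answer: $\frac{3316709}{2162076} \approx 1.534$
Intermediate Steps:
$d{\left(I,t \right)} = -3$ ($d{\left(I,t \right)} = -7 + 4 = -3$)
$V{\left(x \right)} = - \frac{3}{x}$
$\frac{-33844 + V{\left(-98 \right)}}{-44786 + p} = \frac{-33844 - \frac{3}{-98}}{-44786 + 22724} = \frac{-33844 - - \frac{3}{98}}{-22062} = \left(-33844 + \frac{3}{98}\right) \left(- \frac{1}{22062}\right) = \left(- \frac{3316709}{98}\right) \left(- \frac{1}{22062}\right) = \frac{3316709}{2162076}$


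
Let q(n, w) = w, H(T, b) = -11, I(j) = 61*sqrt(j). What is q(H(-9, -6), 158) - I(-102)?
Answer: 158 - 61*I*sqrt(102) ≈ 158.0 - 616.07*I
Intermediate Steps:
q(H(-9, -6), 158) - I(-102) = 158 - 61*sqrt(-102) = 158 - 61*I*sqrt(102)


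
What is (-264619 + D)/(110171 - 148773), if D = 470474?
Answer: -205855/38602 ≈ -5.3328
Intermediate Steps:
(-264619 + D)/(110171 - 148773) = (-264619 + 470474)/(110171 - 148773) = 205855/(-38602) = 205855*(-1/38602) = -205855/38602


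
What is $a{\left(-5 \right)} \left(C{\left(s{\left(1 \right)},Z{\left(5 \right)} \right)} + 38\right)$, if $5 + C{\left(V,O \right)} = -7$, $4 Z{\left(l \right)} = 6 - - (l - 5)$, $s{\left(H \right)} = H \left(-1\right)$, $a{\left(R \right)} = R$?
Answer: $-130$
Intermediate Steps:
$s{\left(H \right)} = - H$
$Z{\left(l \right)} = \frac{1}{4} + \frac{l}{4}$ ($Z{\left(l \right)} = \frac{6 - - (l - 5)}{4} = \frac{6 - - (-5 + l)}{4} = \frac{6 - \left(5 - l\right)}{4} = \frac{6 + \left(-5 + l\right)}{4} = \frac{1 + l}{4} = \frac{1}{4} + \frac{l}{4}$)
$C{\left(V,O \right)} = -12$ ($C{\left(V,O \right)} = -5 - 7 = -12$)
$a{\left(-5 \right)} \left(C{\left(s{\left(1 \right)},Z{\left(5 \right)} \right)} + 38\right) = - 5 \left(-12 + 38\right) = \left(-5\right) 26 = -130$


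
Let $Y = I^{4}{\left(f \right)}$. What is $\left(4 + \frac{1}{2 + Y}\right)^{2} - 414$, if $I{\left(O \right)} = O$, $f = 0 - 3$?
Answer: $- \frac{2741157}{6889} \approx -397.9$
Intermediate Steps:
$f = -3$
$Y = 81$ ($Y = \left(-3\right)^{4} = 81$)
$\left(4 + \frac{1}{2 + Y}\right)^{2} - 414 = \left(4 + \frac{1}{2 + 81}\right)^{2} - 414 = \left(4 + \frac{1}{83}\right)^{2} - 414 = \left(\frac{333}{83}\right)^{2} - 414 = \frac{110889}{6889} - 414 = - \frac{2741157}{6889}$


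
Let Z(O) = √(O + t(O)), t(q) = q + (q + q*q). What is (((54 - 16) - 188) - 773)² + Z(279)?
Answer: 851929 + 3*√8742 ≈ 8.5221e+5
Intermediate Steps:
t(q) = q² + 2*q (t(q) = q + (q + q²) = q² + 2*q)
Z(O) = √(O + O*(2 + O))
(((54 - 16) - 188) - 773)² + Z(279) = (((54 - 16) - 188) - 773)² + √(279*(3 + 279)) = ((38 - 188) - 773)² + √(279*282) = (-150 - 773)² + √78678 = (-923)² + 3*√8742 = 851929 + 3*√8742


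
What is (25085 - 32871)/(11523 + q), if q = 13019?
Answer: -3893/12271 ≈ -0.31725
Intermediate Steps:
(25085 - 32871)/(11523 + q) = (25085 - 32871)/(11523 + 13019) = -7786/24542 = -7786*1/24542 = -3893/12271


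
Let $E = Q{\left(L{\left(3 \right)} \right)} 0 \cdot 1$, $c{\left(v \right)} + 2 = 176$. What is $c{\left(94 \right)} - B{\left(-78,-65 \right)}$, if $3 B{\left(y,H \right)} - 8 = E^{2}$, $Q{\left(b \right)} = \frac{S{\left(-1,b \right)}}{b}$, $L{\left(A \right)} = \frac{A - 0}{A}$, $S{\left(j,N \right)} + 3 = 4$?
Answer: $\frac{514}{3} \approx 171.33$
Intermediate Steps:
$S{\left(j,N \right)} = 1$ ($S{\left(j,N \right)} = -3 + 4 = 1$)
$L{\left(A \right)} = 1$ ($L{\left(A \right)} = \frac{A + 0}{A} = \frac{A}{A} = 1$)
$c{\left(v \right)} = 174$ ($c{\left(v \right)} = -2 + 176 = 174$)
$Q{\left(b \right)} = \frac{1}{b}$ ($Q{\left(b \right)} = 1 \frac{1}{b} = \frac{1}{b}$)
$E = 0$ ($E = 1^{-1} \cdot 0 \cdot 1 = 1 \cdot 0 \cdot 1 = 0 \cdot 1 = 0$)
$B{\left(y,H \right)} = \frac{8}{3}$ ($B{\left(y,H \right)} = \frac{8}{3} + \frac{0^{2}}{3} = \frac{8}{3} + \frac{1}{3} \cdot 0 = \frac{8}{3} + 0 = \frac{8}{3}$)
$c{\left(94 \right)} - B{\left(-78,-65 \right)} = 174 - \frac{8}{3} = \frac{514}{3}$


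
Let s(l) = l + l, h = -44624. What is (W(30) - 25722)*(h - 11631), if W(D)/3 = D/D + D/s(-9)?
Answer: 1447103620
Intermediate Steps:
s(l) = 2*l
W(D) = 3 - D/6 (W(D) = 3*(D/D + D/((2*(-9)))) = 3*(1 + D/(-18)) = 3*(1 + D*(-1/18)) = 3*(1 - D/18) = 3 - D/6)
(W(30) - 25722)*(h - 11631) = ((3 - ⅙*30) - 25722)*(-44624 - 11631) = ((3 - 5) - 25722)*(-56255) = (-2 - 25722)*(-56255) = -25724*(-56255) = 1447103620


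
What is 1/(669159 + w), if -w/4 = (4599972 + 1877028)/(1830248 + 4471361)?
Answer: 6301609/4216752468831 ≈ 1.4944e-6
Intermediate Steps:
w = -25908000/6301609 (w = -4*(4599972 + 1877028)/(1830248 + 4471361) = -25908000/6301609 ≈ -4.1113)
1/(669159 + w) = 1/(669159 - 25908000/6301609) = 1/(4216752468831/6301609) = 6301609/4216752468831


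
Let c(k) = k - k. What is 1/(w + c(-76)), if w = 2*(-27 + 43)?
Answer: 1/32 ≈ 0.031250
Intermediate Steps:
c(k) = 0
w = 32 (w = 2*16 = 32)
1/(w + c(-76)) = 1/(32 + 0) = 1/32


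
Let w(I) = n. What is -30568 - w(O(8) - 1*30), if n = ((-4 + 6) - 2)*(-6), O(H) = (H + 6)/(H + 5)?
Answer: -30568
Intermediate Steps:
O(H) = (6 + H)/(5 + H)
n = 0 (n = (2 - 2)*(-6) = 0*(-6) = 0)
w(I) = 0
-30568 - w(O(8) - 1*30) = -30568 - 1*0 = -30568 + 0 = -30568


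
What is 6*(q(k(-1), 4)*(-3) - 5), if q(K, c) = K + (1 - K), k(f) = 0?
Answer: -48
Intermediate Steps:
q(K, c) = 1
6*(q(k(-1), 4)*(-3) - 5) = 6*(1*(-3) - 5) = 6*(-3 - 5) = 6*(-8) = -48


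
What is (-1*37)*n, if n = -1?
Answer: 37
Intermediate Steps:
(-1*37)*n = -1*37*(-1) = -37*(-1) = 37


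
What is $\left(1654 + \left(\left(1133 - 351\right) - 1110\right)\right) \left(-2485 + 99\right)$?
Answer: $-3163836$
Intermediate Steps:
$\left(1654 + \left(\left(1133 - 351\right) - 1110\right)\right) \left(-2485 + 99\right) = \left(1654 + \left(\left(1133 - 351\right) - 1110\right)\right) \left(-2386\right) = \left(1654 + \left(782 - 1110\right)\right) \left(-2386\right) = \left(1654 - 328\right) \left(-2386\right) = 1326 \left(-2386\right) = -3163836$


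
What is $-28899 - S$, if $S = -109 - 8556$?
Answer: $-20234$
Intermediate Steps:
$S = -8665$ ($S = -109 - 8556 = -8665$)
$-28899 - S = -28899 - -8665 = -28899 + 8665 = -20234$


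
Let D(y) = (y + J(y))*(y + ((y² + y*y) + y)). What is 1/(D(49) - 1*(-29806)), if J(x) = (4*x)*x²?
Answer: 1/2306190306 ≈ 4.3362e-10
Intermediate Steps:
J(x) = 4*x³
D(y) = (y + 4*y³)*(2*y + 2*y²) (D(y) = (y + 4*y³)*(y + ((y² + y*y) + y)) = (y + 4*y³)*(y + ((y² + y²) + y)) = (y + 4*y³)*(y + (2*y² + y)) = (y + 4*y³)*(y + (y + 2*y²)) = (y + 4*y³)*(2*y + 2*y²))
1/(D(49) - 1*(-29806)) = 1/(2*49²*(1 + 49 + 4*49² + 4*49³) - 1*(-29806)) = 1/(2*2401*(1 + 49 + 4*2401 + 4*117649) + 29806) = 1/(2*2401*(1 + 49 + 9604 + 470596) + 29806) = 1/(2*2401*480250 + 29806) = 1/(2306160500 + 29806) = 1/2306190306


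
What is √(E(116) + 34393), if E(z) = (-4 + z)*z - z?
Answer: √47269 ≈ 217.41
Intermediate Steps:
E(z) = -z + z*(-4 + z) (E(z) = z*(-4 + z) - z = -z + z*(-4 + z))
√(E(116) + 34393) = √(116*(-5 + 116) + 34393) = √(116*111 + 34393) = √(12876 + 34393) = √47269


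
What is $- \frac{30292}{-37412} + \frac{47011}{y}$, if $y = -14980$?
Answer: $- \frac{326250343}{140107940} \approx -2.3286$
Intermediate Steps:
$- \frac{30292}{-37412} + \frac{47011}{y} = - \frac{30292}{-37412} + \frac{47011}{-14980} = \left(-30292\right) \left(- \frac{1}{37412}\right) + 47011 \left(- \frac{1}{14980}\right) = \frac{7573}{9353} - \frac{47011}{14980} = - \frac{326250343}{140107940}$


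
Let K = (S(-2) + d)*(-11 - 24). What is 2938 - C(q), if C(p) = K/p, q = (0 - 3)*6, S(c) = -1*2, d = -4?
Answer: 8849/3 ≈ 2949.7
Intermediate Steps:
S(c) = -2
K = 210 (K = (-2 - 4)*(-11 - 24) = -6*(-35) = 210)
q = -18 (q = -3*6 = -18)
C(p) = 210/p
2938 - C(q) = 2938 - 210/(-18) = 2938 - 210*(-1)/18 = 2938 - 1*(-35/3) = 2938 + 35/3 = 8849/3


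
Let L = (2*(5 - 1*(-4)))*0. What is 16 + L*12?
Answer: 16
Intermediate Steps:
L = 0 (L = (2*(5 + 4))*0 = (2*9)*0 = 18*0 = 0)
16 + L*12 = 16 + 0*12 = 16 + 0 = 16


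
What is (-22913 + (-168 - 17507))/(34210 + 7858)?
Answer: -10147/10517 ≈ -0.96482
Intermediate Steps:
(-22913 + (-168 - 17507))/(34210 + 7858) = (-22913 - 17675)/42068 = -40588*1/42068 = -10147/10517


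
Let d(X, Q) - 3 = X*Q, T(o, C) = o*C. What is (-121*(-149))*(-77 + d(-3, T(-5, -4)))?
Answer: -2415886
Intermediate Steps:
T(o, C) = C*o
d(X, Q) = 3 + Q*X (d(X, Q) = 3 + X*Q = 3 + Q*X)
(-121*(-149))*(-77 + d(-3, T(-5, -4))) = (-121*(-149))*(-77 + (3 - 4*(-5)*(-3))) = 18029*(-77 + (3 + 20*(-3))) = 18029*(-77 + (3 - 60)) = 18029*(-77 - 57) = 18029*(-134) = -2415886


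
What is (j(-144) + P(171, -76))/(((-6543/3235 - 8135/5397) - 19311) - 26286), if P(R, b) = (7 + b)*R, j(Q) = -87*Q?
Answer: -12727826055/796153103411 ≈ -0.015987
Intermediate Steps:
P(R, b) = R*(7 + b)
(j(-144) + P(171, -76))/(((-6543/3235 - 8135/5397) - 19311) - 26286) = (-87*(-144) + 171*(7 - 76))/(((-6543/3235 - 8135/5397) - 19311) - 26286) = (12528 + 171*(-69))/(((-6543*1/3235 - 8135*1/5397) - 19311) - 26286) = (12528 - 11799)/(((-6543/3235 - 8135/5397) - 19311) - 26286) = 729/((-61629296/17459295 - 19311) - 26286) = 729/(-337218075041/17459295 - 26286) = 729/(-796153103411/17459295) = 729*(-17459295/796153103411) = -12727826055/796153103411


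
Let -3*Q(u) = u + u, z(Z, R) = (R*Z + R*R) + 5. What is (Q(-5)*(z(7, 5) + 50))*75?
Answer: 28750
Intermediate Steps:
z(Z, R) = 5 + R**2 + R*Z (z(Z, R) = (R*Z + R**2) + 5 = (R**2 + R*Z) + 5 = 5 + R**2 + R*Z)
Q(u) = -2*u/3 (Q(u) = -(u + u)/3 = -2*u/3)
(Q(-5)*(z(7, 5) + 50))*75 = ((-2/3*(-5))*((5 + 5**2 + 5*7) + 50))*75 = (10*((5 + 25 + 35) + 50)/3)*75 = (10*(65 + 50)/3)*75 = ((10/3)*115)*75 = (1150/3)*75 = 28750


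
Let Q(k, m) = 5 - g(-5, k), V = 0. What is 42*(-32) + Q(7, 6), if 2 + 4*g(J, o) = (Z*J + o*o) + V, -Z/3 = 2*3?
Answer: -5493/4 ≈ -1373.3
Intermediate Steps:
Z = -18 (Z = -6*3 = -3*6 = -18)
g(J, o) = -½ - 9*J/2 + o²/4 (g(J, o) = -½ + ((-18*J + o*o) + 0)/4 = -½ + ((-18*J + o²) + 0)/4 = -½ + ((o² - 18*J) + 0)/4 = -½ + (o² - 18*J)/4 = -½ + (-9*J/2 + o²/4) = -½ - 9*J/2 + o²/4)
Q(k, m) = -17 - k²/4 (Q(k, m) = 5 - (-½ - 9/2*(-5) + k²/4) = 5 - (-½ + 45/2 + k²/4) = 5 - (22 + k²/4) = 5 + (-22 - k²/4) = -17 - k²/4)
42*(-32) + Q(7, 6) = 42*(-32) + (-17 - ¼*7²) = -1344 + (-17 - ¼*49) = -1344 + (-17 - 49/4) = -1344 - 117/4 = -5493/4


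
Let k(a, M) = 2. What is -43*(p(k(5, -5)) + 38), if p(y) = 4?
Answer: -1806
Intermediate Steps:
-43*(p(k(5, -5)) + 38) = -43*(4 + 38) = -43*42 = -1806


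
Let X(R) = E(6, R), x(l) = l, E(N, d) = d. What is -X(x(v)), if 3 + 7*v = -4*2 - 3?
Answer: 2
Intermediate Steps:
v = -2 (v = -3/7 + (-4*2 - 3)/7 = -3/7 + (-8 - 3)/7 = -3/7 + (1/7)*(-11) = -3/7 - 11/7 = -2)
X(R) = R
-X(x(v)) = -1*(-2) = 2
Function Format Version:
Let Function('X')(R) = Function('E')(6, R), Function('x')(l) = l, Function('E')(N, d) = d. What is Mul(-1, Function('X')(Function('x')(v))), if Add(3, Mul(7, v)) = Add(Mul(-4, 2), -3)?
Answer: 2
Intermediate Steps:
v = -2 (v = Add(Rational(-3, 7), Mul(Rational(1, 7), Add(Mul(-4, 2), -3))) = Add(Rational(-3, 7), Mul(Rational(1, 7), Add(-8, -3))) = Add(Rational(-3, 7), Mul(Rational(1, 7), -11)) = Add(Rational(-3, 7), Rational(-11, 7)) = -2)
Function('X')(R) = R
Mul(-1, Function('X')(Function('x')(v))) = Mul(-1, -2) = 2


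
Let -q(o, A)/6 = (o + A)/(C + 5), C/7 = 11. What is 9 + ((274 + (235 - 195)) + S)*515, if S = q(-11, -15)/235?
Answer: 311640547/1927 ≈ 1.6172e+5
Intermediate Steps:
C = 77 (C = 7*11 = 77)
q(o, A) = -3*A/41 - 3*o/41 (q(o, A) = -6*(o + A)/(77 + 5) = -6*(A + o)/82 = -6*(A/82 + o/82) = -3*A/41 - 3*o/41)
S = 78/9635 (S = (-3/41*(-15) - 3/41*(-11))/235 = (45/41 + 33/41)*(1/235) = (78/41)*(1/235) = 78/9635 ≈ 0.0080955)
9 + ((274 + (235 - 195)) + S)*515 = 9 + ((274 + (235 - 195)) + 78/9635)*515 = 9 + ((274 + 40) + 78/9635)*515 = 9 + (314 + 78/9635)*515 = 9 + (3025468/9635)*515 = 9 + 311623204/1927 = 311640547/1927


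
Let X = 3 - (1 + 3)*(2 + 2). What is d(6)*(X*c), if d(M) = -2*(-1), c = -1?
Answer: 26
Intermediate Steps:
X = -13 (X = 3 - 4*4 = 3 - 1*16 = 3 - 16 = -13)
d(M) = 2
d(6)*(X*c) = 2*(-13*(-1)) = 2*13 = 26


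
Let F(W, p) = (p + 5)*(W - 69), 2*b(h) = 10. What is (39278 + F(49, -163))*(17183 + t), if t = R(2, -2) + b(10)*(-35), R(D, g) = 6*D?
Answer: 722294760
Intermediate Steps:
b(h) = 5 (b(h) = (½)*10 = 5)
F(W, p) = (-69 + W)*(5 + p) (F(W, p) = (5 + p)*(-69 + W) = (-69 + W)*(5 + p))
t = -163 (t = 6*2 + 5*(-35) = 12 - 175 = -163)
(39278 + F(49, -163))*(17183 + t) = (39278 + (-345 - 69*(-163) + 5*49 + 49*(-163)))*(17183 - 163) = (39278 + (-345 + 11247 + 245 - 7987))*17020 = (39278 + 3160)*17020 = 42438*17020 = 722294760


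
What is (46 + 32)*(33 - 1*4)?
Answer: 2262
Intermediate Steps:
(46 + 32)*(33 - 1*4) = 78*(33 - 4) = 78*29 = 2262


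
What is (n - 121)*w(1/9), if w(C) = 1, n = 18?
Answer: -103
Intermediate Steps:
(n - 121)*w(1/9) = (18 - 121)*1 = -103*1 = -103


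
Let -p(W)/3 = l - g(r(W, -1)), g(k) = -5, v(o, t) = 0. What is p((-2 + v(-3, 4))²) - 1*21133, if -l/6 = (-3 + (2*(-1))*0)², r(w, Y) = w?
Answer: -20986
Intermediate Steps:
l = -54 (l = -6*(-3 + (2*(-1))*0)² = -6*(-3 - 2*0)² = -6*(-3 + 0)² = -6*(-3)² = -6*9 = -54)
p(W) = 147 (p(W) = -3*(-54 - 1*(-5)) = -3*(-54 + 5) = -3*(-49) = 147)
p((-2 + v(-3, 4))²) - 1*21133 = 147 - 1*21133 = 147 - 21133 = -20986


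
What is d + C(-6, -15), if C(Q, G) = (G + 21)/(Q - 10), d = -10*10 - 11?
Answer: -891/8 ≈ -111.38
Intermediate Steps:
d = -111 (d = -100 - 11 = -111)
C(Q, G) = (21 + G)/(-10 + Q)
d + C(-6, -15) = -111 + (21 - 15)/(-10 - 6) = -111 + 6/(-16) = -111 - 1/16*6 = -111 - 3/8 = -891/8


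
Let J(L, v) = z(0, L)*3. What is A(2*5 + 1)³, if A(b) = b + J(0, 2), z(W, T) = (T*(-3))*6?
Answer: 1331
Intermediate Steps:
z(W, T) = -18*T (z(W, T) = -3*T*6 = -18*T)
J(L, v) = -54*L (J(L, v) = -18*L*3 = -54*L)
A(b) = b (A(b) = b - 54*0 = b + 0 = b)
A(2*5 + 1)³ = (2*5 + 1)³ = (10 + 1)³ = 11³ = 1331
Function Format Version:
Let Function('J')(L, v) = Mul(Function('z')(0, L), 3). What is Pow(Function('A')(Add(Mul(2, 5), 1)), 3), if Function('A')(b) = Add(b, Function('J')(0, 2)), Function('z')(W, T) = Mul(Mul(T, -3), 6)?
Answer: 1331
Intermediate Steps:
Function('z')(W, T) = Mul(-18, T) (Function('z')(W, T) = Mul(Mul(-3, T), 6) = Mul(-18, T))
Function('J')(L, v) = Mul(-54, L) (Function('J')(L, v) = Mul(Mul(-18, L), 3) = Mul(-54, L))
Function('A')(b) = b (Function('A')(b) = Add(b, Mul(-54, 0)) = Add(b, 0) = b)
Pow(Function('A')(Add(Mul(2, 5), 1)), 3) = Pow(Add(Mul(2, 5), 1), 3) = Pow(Add(10, 1), 3) = Pow(11, 3) = 1331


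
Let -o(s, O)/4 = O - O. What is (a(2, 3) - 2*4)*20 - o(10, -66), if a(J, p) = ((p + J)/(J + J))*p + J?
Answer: -45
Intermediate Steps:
o(s, O) = 0 (o(s, O) = -4*(O - O) = -4*0 = 0)
a(J, p) = J + p*(J + p)/(2*J) (a(J, p) = ((J + p)/((2*J)))*p + J = ((J + p)*(1/(2*J)))*p + J = ((J + p)/(2*J))*p + J = p*(J + p)/(2*J) + J = J + p*(J + p)/(2*J))
(a(2, 3) - 2*4)*20 - o(10, -66) = ((2 + (½)*3 + (½)*3²/2) - 2*4)*20 - 1*0 = ((2 + 3/2 + (½)*(½)*9) - 8)*20 + 0 = ((2 + 3/2 + 9/4) - 8)*20 + 0 = (23/4 - 8)*20 + 0 = -9/4*20 + 0 = -45 + 0 = -45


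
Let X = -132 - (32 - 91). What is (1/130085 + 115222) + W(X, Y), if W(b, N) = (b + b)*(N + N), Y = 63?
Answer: 12595610211/130085 ≈ 96826.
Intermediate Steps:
X = -73 (X = -132 - 1*(-59) = -132 + 59 = -73)
W(b, N) = 4*N*b (W(b, N) = (2*b)*(2*N) = 4*N*b)
(1/130085 + 115222) + W(X, Y) = (1/130085 + 115222) + 4*63*(-73) = (1/130085 + 115222) - 18396 = 14988653871/130085 - 18396 = 12595610211/130085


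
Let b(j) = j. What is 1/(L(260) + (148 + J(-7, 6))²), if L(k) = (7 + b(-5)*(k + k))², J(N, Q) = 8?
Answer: 1/6747985 ≈ 1.4819e-7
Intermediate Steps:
L(k) = (7 - 10*k)² (L(k) = (7 - 5*(k + k))² = (7 - 10*k)²)
1/(L(260) + (148 + J(-7, 6))²) = 1/((7 - 10*260)² + (148 + 8)²) = 1/((7 - 2600)² + 156²) = 1/((-2593)² + 24336) = 1/(6723649 + 24336) = 1/6747985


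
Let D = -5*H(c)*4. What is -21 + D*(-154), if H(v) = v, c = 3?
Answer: 9219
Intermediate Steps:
D = -60 (D = -5*3*4 = -15*4 = -60)
-21 + D*(-154) = -21 - 60*(-154) = -21 + 9240 = 9219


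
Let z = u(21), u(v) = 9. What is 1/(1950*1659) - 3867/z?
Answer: -1389993149/3235050 ≈ -429.67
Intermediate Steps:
z = 9
1/(1950*1659) - 3867/z = 1/(1950*1659) - 3867/9 = (1/1950)*(1/1659) - 3867*⅑ = 1/3235050 - 1289/3 = -1389993149/3235050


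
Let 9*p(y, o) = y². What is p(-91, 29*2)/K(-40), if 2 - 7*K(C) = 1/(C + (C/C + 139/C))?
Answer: 98485933/30942 ≈ 3182.9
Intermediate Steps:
p(y, o) = y²/9
K(C) = 2/7 - 1/(7*(1 + C + 139/C)) (K(C) = 2/7 - 1/(7*(C + (C/C + 139/C))) = 2/7 - 1/(7*(C + (1 + 139/C))) = 2/7 - 1/(7*(1 + C + 139/C)))
p(-91, 29*2)/K(-40) = ((⅑)*(-91)²)/(((278 - 40 + 2*(-40)²)/(7*(139 - 40 + (-40)²)))) = ((⅑)*8281)/(((278 - 40 + 2*1600)/(7*(139 - 40 + 1600)))) = 8281/(9*(((⅐)*(278 - 40 + 3200)/1699))) = 8281/(9*(((⅐)*(1/1699)*3438))) = 8281/(9*(3438/11893)) = (8281/9)*(11893/3438) = 98485933/30942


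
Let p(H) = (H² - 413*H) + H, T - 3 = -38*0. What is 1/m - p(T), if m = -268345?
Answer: 329259314/268345 ≈ 1227.0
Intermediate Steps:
T = 3 (T = 3 - 38*0 = 3 + 0 = 3)
p(H) = H² - 412*H
1/m - p(T) = 1/(-268345) - 3*(-412 + 3) = -1/268345 - 3*(-409) = -1/268345 - 1*(-1227) = -1/268345 + 1227 = 329259314/268345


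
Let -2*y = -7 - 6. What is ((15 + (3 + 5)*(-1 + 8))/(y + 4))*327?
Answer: 15478/7 ≈ 2211.1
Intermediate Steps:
y = 13/2 (y = -(-7 - 6)/2 = -½*(-13) = 13/2 ≈ 6.5000)
((15 + (3 + 5)*(-1 + 8))/(y + 4))*327 = ((15 + (3 + 5)*(-1 + 8))/(13/2 + 4))*327 = ((15 + 8*7)/(21/2))*327 = ((15 + 56)*(2/21))*327 = (71*(2/21))*327 = (142/21)*327 = 15478/7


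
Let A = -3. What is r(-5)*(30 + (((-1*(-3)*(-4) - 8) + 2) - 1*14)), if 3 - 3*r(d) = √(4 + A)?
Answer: -4/3 ≈ -1.3333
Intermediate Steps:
r(d) = ⅔ (r(d) = 1 - √(4 - 3)/3 = 1 - √1/3 = 1 - ⅓*1 = 1 - ⅓ = ⅔)
r(-5)*(30 + (((-1*(-3)*(-4) - 8) + 2) - 1*14)) = 2*(30 + (((-1*(-3)*(-4) - 8) + 2) - 1*14))/3 = 2*(30 + (((3*(-4) - 8) + 2) - 14))/3 = 2*(30 + (((-12 - 8) + 2) - 14))/3 = 2*(30 + ((-20 + 2) - 14))/3 = 2*(30 + (-18 - 14))/3 = 2*(30 - 32)/3 = (⅔)*(-2) = -4/3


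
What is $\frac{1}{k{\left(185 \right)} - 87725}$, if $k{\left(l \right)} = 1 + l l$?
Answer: $- \frac{1}{53499} \approx -1.8692 \cdot 10^{-5}$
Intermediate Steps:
$k{\left(l \right)} = 1 + l^{2}$
$\frac{1}{k{\left(185 \right)} - 87725} = \frac{1}{\left(1 + 185^{2}\right) - 87725} = \frac{1}{\left(1 + 34225\right) - 87725} = \frac{1}{34226 - 87725} = \frac{1}{-53499} = - \frac{1}{53499}$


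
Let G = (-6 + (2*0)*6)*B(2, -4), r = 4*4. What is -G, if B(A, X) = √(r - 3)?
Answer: 6*√13 ≈ 21.633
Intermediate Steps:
r = 16
B(A, X) = √13 (B(A, X) = √(16 - 3) = √13)
G = -6*√13 (G = (-6 + (2*0)*6)*√13 = (-6 + 0*6)*√13 = (-6 + 0)*√13 = -6*√13 ≈ -21.633)
-G = -(-6)*√13 = 6*√13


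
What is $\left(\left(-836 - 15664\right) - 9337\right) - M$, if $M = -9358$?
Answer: $-16479$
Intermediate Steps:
$\left(\left(-836 - 15664\right) - 9337\right) - M = \left(\left(-836 - 15664\right) - 9337\right) - -9358 = \left(-16500 - 9337\right) + 9358 = -25837 + 9358 = -16479$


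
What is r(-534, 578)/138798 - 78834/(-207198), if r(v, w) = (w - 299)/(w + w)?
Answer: 234240955171/615648522456 ≈ 0.38048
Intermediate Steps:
r(v, w) = (-299 + w)/(2*w) (r(v, w) = (-299 + w)/((2*w)) = (-299 + w)*(1/(2*w)) = (-299 + w)/(2*w))
r(-534, 578)/138798 - 78834/(-207198) = ((1/2)*(-299 + 578)/578)/138798 - 78834/(-207198) = ((1/2)*(1/578)*279)*(1/138798) - 78834*(-1/207198) = (279/1156)*(1/138798) + 13139/34533 = 31/17827832 + 13139/34533 = 234240955171/615648522456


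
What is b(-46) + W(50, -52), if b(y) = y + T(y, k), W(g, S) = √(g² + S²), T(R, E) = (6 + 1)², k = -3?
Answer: 3 + 2*√1301 ≈ 75.139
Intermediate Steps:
T(R, E) = 49 (T(R, E) = 7² = 49)
W(g, S) = √(S² + g²)
b(y) = 49 + y (b(y) = y + 49 = 49 + y)
b(-46) + W(50, -52) = (49 - 46) + √((-52)² + 50²) = 3 + √(2704 + 2500) = 3 + √5204 = 3 + 2*√1301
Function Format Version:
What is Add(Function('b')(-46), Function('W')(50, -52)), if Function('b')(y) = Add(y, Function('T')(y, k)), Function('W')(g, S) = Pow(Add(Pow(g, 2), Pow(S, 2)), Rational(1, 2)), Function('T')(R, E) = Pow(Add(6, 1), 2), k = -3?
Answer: Add(3, Mul(2, Pow(1301, Rational(1, 2)))) ≈ 75.139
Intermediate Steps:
Function('T')(R, E) = 49 (Function('T')(R, E) = Pow(7, 2) = 49)
Function('W')(g, S) = Pow(Add(Pow(S, 2), Pow(g, 2)), Rational(1, 2))
Function('b')(y) = Add(49, y) (Function('b')(y) = Add(y, 49) = Add(49, y))
Add(Function('b')(-46), Function('W')(50, -52)) = Add(Add(49, -46), Pow(Add(Pow(-52, 2), Pow(50, 2)), Rational(1, 2))) = Add(3, Pow(Add(2704, 2500), Rational(1, 2))) = Add(3, Pow(5204, Rational(1, 2))) = Add(3, Mul(2, Pow(1301, Rational(1, 2))))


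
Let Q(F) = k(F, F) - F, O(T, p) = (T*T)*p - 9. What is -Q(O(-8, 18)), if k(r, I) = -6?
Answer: 1149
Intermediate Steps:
O(T, p) = -9 + p*T² (O(T, p) = T²*p - 9 = p*T² - 9 = -9 + p*T²)
Q(F) = -6 - F
-Q(O(-8, 18)) = -(-6 - (-9 + 18*(-8)²)) = -(-6 - (-9 + 18*64)) = -(-6 - (-9 + 1152)) = -(-6 - 1*1143) = -(-6 - 1143) = -1*(-1149) = 1149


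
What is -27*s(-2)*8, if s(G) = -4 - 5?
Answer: 1944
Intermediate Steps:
s(G) = -9
-27*s(-2)*8 = -27*(-9)*8 = 243*8 = 1944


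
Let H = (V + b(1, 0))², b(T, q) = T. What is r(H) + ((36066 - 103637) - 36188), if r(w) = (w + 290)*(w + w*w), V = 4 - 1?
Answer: -20527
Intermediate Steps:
V = 3
H = 16 (H = (3 + 1)² = 4² = 16)
r(w) = (290 + w)*(w + w²)
r(H) + ((36066 - 103637) - 36188) = 16*(290 + 16² + 291*16) + ((36066 - 103637) - 36188) = 16*(290 + 256 + 4656) + (-67571 - 36188) = 16*5202 - 103759 = 83232 - 103759 = -20527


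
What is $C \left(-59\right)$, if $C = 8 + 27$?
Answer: $-2065$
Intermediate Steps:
$C = 35$
$C \left(-59\right) = 35 \left(-59\right) = -2065$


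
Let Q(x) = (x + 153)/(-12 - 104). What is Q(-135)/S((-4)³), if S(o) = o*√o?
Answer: -9*I/29696 ≈ -0.00030307*I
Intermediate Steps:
Q(x) = -153/116 - x/116 (Q(x) = (153 + x)/(-116) = (153 + x)*(-1/116) = -153/116 - x/116)
S(o) = o^(3/2)
Q(-135)/S((-4)³) = (-153/116 - 1/116*(-135))/(((-4)³)^(3/2)) = (-153/116 + 135/116)/((-64)^(3/2)) = -9*I/512/58 = -9*I/29696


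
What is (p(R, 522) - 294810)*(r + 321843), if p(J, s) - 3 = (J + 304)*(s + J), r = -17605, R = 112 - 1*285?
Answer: -75782034944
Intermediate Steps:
R = -173 (R = 112 - 285 = -173)
p(J, s) = 3 + (304 + J)*(J + s) (p(J, s) = 3 + (J + 304)*(s + J) = 3 + (304 + J)*(J + s))
(p(R, 522) - 294810)*(r + 321843) = ((3 + (-173)² + 304*(-173) + 304*522 - 173*522) - 294810)*(-17605 + 321843) = ((3 + 29929 - 52592 + 158688 - 90306) - 294810)*304238 = (45722 - 294810)*304238 = -249088*304238 = -75782034944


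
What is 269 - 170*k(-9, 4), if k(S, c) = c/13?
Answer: 2817/13 ≈ 216.69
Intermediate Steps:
k(S, c) = c/13 (k(S, c) = c*(1/13) = c/13)
269 - 170*k(-9, 4) = 269 - 170*4/13 = 269 - 680/13 = 2817/13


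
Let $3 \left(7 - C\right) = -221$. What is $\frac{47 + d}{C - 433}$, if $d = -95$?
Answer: $\frac{144}{1057} \approx 0.13623$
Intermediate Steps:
$C = \frac{242}{3}$ ($C = 7 - - \frac{221}{3} = 7 + \frac{221}{3} = \frac{242}{3} \approx 80.667$)
$\frac{47 + d}{C - 433} = \frac{47 - 95}{\frac{242}{3} - 433} = - \frac{48}{- \frac{1057}{3}} = \left(-48\right) \left(- \frac{3}{1057}\right) = \frac{144}{1057}$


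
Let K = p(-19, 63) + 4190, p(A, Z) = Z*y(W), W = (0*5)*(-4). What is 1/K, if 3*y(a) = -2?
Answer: 1/4148 ≈ 0.00024108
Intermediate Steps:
W = 0 (W = 0*(-4) = 0)
y(a) = -2/3 (y(a) = (1/3)*(-2) = -2/3)
p(A, Z) = -2*Z/3 (p(A, Z) = Z*(-2/3) = -2*Z/3)
K = 4148 (K = -2/3*63 + 4190 = -42 + 4190 = 4148)
1/K = 1/4148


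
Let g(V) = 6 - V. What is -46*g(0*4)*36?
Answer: -9936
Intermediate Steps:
-46*g(0*4)*36 = -46*(6 - 0*4)*36 = -46*(6 - 1*0)*36 = -46*(6 + 0)*36 = -46*6*36 = -276*36 = -9936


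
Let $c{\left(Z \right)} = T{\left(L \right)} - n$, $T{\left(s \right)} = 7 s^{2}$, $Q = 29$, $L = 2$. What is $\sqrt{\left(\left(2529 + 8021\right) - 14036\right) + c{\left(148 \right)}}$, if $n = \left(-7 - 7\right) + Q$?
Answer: $i \sqrt{3473} \approx 58.932 i$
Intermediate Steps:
$n = 15$ ($n = \left(-7 - 7\right) + 29 = -14 + 29 = 15$)
$c{\left(Z \right)} = 13$ ($c{\left(Z \right)} = 7 \cdot 2^{2} - 15 = 7 \cdot 4 - 15 = 28 - 15 = 13$)
$\sqrt{\left(\left(2529 + 8021\right) - 14036\right) + c{\left(148 \right)}} = \sqrt{\left(\left(2529 + 8021\right) - 14036\right) + 13} = \sqrt{\left(10550 - 14036\right) + 13} = \sqrt{-3486 + 13} = \sqrt{-3473} = i \sqrt{3473}$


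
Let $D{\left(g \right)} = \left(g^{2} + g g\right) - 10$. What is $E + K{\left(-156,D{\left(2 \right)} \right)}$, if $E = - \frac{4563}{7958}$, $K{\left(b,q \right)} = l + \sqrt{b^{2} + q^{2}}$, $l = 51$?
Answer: $\frac{401295}{7958} + 2 \sqrt{6085} \approx 206.44$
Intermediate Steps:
$D{\left(g \right)} = -10 + 2 g^{2}$ ($D{\left(g \right)} = \left(g^{2} + g^{2}\right) - 10 = 2 g^{2} - 10 = -10 + 2 g^{2}$)
$K{\left(b,q \right)} = 51 + \sqrt{b^{2} + q^{2}}$
$E = - \frac{4563}{7958}$ ($E = \left(-4563\right) \frac{1}{7958} = - \frac{4563}{7958} \approx -0.57339$)
$E + K{\left(-156,D{\left(2 \right)} \right)} = - \frac{4563}{7958} + \left(51 + \sqrt{\left(-156\right)^{2} + \left(-10 + 2 \cdot 2^{2}\right)^{2}}\right) = - \frac{4563}{7958} + \left(51 + \sqrt{24336 + \left(-10 + 2 \cdot 4\right)^{2}}\right) = - \frac{4563}{7958} + \left(51 + \sqrt{24336 + \left(-10 + 8\right)^{2}}\right) = - \frac{4563}{7958} + \left(51 + \sqrt{24336 + \left(-2\right)^{2}}\right) = - \frac{4563}{7958} + \left(51 + \sqrt{24336 + 4}\right) = - \frac{4563}{7958} + \left(51 + \sqrt{24340}\right) = - \frac{4563}{7958} + \left(51 + 2 \sqrt{6085}\right) = \frac{401295}{7958} + 2 \sqrt{6085}$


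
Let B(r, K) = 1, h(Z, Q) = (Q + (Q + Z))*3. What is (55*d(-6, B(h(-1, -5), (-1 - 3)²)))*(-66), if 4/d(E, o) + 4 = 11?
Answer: -14520/7 ≈ -2074.3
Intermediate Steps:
h(Z, Q) = 3*Z + 6*Q (h(Z, Q) = (Z + 2*Q)*3 = 3*Z + 6*Q)
d(E, o) = 4/7 (d(E, o) = 4/(-4 + 11) = 4/7)
(55*d(-6, B(h(-1, -5), (-1 - 3)²)))*(-66) = (55*(4/7))*(-66) = (220/7)*(-66) = -14520/7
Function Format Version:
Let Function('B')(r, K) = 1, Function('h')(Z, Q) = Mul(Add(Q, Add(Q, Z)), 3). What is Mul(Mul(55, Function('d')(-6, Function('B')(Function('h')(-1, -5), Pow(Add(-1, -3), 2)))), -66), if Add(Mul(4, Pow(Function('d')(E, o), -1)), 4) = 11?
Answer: Rational(-14520, 7) ≈ -2074.3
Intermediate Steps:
Function('h')(Z, Q) = Add(Mul(3, Z), Mul(6, Q)) (Function('h')(Z, Q) = Mul(Add(Z, Mul(2, Q)), 3) = Add(Mul(3, Z), Mul(6, Q)))
Function('d')(E, o) = Rational(4, 7) (Function('d')(E, o) = Mul(4, Pow(Add(-4, 11), -1)) = Mul(4, Pow(7, -1)) = Mul(4, Rational(1, 7)) = Rational(4, 7))
Mul(Mul(55, Function('d')(-6, Function('B')(Function('h')(-1, -5), Pow(Add(-1, -3), 2)))), -66) = Mul(Mul(55, Rational(4, 7)), -66) = Mul(Rational(220, 7), -66) = Rational(-14520, 7)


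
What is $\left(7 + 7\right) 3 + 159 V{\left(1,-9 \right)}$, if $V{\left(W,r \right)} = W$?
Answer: $201$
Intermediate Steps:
$\left(7 + 7\right) 3 + 159 V{\left(1,-9 \right)} = \left(7 + 7\right) 3 + 159 \cdot 1 = 14 \cdot 3 + 159 = 42 + 159 = 201$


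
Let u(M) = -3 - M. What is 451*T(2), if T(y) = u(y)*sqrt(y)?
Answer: -2255*sqrt(2) ≈ -3189.1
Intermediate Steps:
T(y) = sqrt(y)*(-3 - y) (T(y) = (-3 - y)*sqrt(y) = sqrt(y)*(-3 - y))
451*T(2) = 451*(sqrt(2)*(-3 - 1*2)) = 451*(sqrt(2)*(-3 - 2)) = 451*(sqrt(2)*(-5)) = 451*(-5*sqrt(2)) = -2255*sqrt(2)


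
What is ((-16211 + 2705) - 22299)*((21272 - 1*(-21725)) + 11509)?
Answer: -1951587330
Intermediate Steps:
((-16211 + 2705) - 22299)*((21272 - 1*(-21725)) + 11509) = (-13506 - 22299)*((21272 + 21725) + 11509) = -35805*(42997 + 11509) = -35805*54506 = -1951587330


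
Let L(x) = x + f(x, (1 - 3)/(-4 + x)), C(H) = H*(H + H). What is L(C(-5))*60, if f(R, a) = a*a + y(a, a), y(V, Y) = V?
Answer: 1585680/529 ≈ 2997.5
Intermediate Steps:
C(H) = 2*H² (C(H) = H*(2*H) = 2*H²)
f(R, a) = a + a² (f(R, a) = a*a + a = a² + a = a + a²)
L(x) = x - 2*(1 - 2/(-4 + x))/(-4 + x) (L(x) = x + ((1 - 3)/(-4 + x))*(1 + (1 - 3)/(-4 + x)) = x + (-2/(-4 + x))*(1 - 2/(-4 + x)) = x - 2*(1 - 2/(-4 + x))/(-4 + x))
L(C(-5))*60 = (2*(-5)² - 2/(-4 + 2*(-5)²) + 4/(-4 + 2*(-5)²)²)*60 = (2*25 - 2/(-4 + 2*25) + 4/(-4 + 2*25)²)*60 = (50 - 2/(-4 + 50) + 4/(-4 + 50)²)*60 = (50 - 2/46 + 4/46²)*60 = (50 - 2*1/46 + 4*(1/2116))*60 = (50 - 1/23 + 1/529)*60 = (26428/529)*60 = 1585680/529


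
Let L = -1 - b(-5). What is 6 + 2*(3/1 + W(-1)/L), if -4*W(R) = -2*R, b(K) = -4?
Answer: 35/3 ≈ 11.667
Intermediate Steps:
W(R) = R/2 (W(R) = -(-1)*R/2 = R/2)
L = 3 (L = -1 - 1*(-4) = -1 + 4 = 3)
6 + 2*(3/1 + W(-1)/L) = 6 + 2*(3/1 + ((1/2)*(-1))/3) = 6 + 2*(3*1 - 1/2*1/3) = 6 + 2*(3 - 1/6) = 6 + 2*(17/6) = 6 + 17/3 = 35/3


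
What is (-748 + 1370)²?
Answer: 386884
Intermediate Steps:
(-748 + 1370)² = 622² = 386884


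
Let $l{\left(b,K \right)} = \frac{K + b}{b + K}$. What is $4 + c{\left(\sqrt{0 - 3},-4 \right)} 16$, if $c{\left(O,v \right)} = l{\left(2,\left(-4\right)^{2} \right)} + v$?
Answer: $-44$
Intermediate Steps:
$l{\left(b,K \right)} = 1$ ($l{\left(b,K \right)} = \frac{K + b}{K + b} = 1$)
$c{\left(O,v \right)} = 1 + v$
$4 + c{\left(\sqrt{0 - 3},-4 \right)} 16 = 4 + \left(1 - 4\right) 16 = 4 - 48 = -44$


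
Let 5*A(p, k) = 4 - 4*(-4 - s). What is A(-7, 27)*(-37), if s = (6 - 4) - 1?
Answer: -888/5 ≈ -177.60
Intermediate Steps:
s = 1 (s = 2 - 1 = 1)
A(p, k) = 24/5 (A(p, k) = (4 - 4*(-4 - 1*1))/5 = (4 - 4*(-4 - 1))/5 = (4 - 4*(-5))/5 = (4 + 20)/5 = (⅕)*24 = 24/5)
A(-7, 27)*(-37) = (24/5)*(-37) = -888/5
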